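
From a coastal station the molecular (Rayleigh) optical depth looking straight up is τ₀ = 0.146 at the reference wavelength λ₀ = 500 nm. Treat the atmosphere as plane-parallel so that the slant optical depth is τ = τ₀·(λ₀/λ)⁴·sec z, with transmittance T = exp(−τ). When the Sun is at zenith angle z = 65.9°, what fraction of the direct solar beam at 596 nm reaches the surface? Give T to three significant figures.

sec 65.9° = 2.4490.
τ = 0.146 × (500/596)⁴ × 2.4490 = 0.146 × 0.4953 × 2.4490 = 0.1771.
T = exp(−0.1771) = 0.8377.

0.838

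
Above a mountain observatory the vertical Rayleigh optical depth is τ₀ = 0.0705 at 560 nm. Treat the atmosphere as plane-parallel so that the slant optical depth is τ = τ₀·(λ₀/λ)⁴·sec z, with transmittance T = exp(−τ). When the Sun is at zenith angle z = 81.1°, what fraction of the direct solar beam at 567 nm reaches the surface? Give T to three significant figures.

sec 81.1° = 6.4637.
τ = 0.0705 × (560/567)⁴ × 6.4637 = 0.0705 × 0.9515 × 6.4637 = 0.4336.
T = exp(−0.4336) = 0.6482.

0.648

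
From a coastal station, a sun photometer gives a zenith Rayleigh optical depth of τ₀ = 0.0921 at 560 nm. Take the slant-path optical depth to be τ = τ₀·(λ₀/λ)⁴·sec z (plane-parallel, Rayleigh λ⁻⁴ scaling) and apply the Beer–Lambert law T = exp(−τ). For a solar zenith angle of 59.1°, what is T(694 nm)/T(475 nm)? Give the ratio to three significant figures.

1.31

Airmass: sec 59.1° = 1.9473.
τ(694 nm) = 0.0921 × (560/694)⁴ × 1.9473 = 0.0921 × 0.4239 × 1.9473 = 0.0760.
τ(475 nm) = 0.0921 × (560/475)⁴ × 1.9473 = 0.0921 × 1.9319 × 1.9473 = 0.3465.
T(694)/T(475) = exp(τ_B − τ_A) = exp(0.2704) = 1.3105.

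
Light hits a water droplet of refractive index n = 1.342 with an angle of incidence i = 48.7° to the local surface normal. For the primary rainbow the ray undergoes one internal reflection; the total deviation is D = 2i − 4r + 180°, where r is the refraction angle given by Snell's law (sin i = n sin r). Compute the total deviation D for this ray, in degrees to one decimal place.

sin r = sin 48.7° / 1.342 = 0.7513/1.342 = 0.5598; r = 34.04°.
D = 2·48.7° − 4·34.04° + 180° = 97.40° − 136.17° + 180° = 141.23°.

141.2°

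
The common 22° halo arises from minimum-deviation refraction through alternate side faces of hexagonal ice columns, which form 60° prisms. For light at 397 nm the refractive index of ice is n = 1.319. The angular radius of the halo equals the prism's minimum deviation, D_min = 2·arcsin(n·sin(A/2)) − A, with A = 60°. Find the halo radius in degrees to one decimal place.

n·sin(A/2) = 1.319 × sin 30° = 1.319 × 0.5000 = 0.6595.
D_min = 2·arcsin(0.6595) − 60° = 2 × 41.262° − 60° = 22.524°.

22.5°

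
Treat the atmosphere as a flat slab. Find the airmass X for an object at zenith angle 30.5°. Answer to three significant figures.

X = sec z = 1/cos 30.5° = 1/0.8616 = 1.1606.

1.16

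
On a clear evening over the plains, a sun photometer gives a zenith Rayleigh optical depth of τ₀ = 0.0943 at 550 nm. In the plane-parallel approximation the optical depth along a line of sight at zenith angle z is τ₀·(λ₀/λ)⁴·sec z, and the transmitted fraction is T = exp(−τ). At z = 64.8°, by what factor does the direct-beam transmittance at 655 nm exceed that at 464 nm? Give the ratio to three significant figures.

Airmass: sec 64.8° = 2.3486.
τ(655 nm) = 0.0943 × (550/655)⁴ × 2.3486 = 0.0943 × 0.4971 × 2.3486 = 0.1101.
τ(464 nm) = 0.0943 × (550/464)⁴ × 2.3486 = 0.0943 × 1.9741 × 2.3486 = 0.4372.
T(655)/T(464) = exp(τ_B − τ_A) = exp(0.3271) = 1.3870.

1.39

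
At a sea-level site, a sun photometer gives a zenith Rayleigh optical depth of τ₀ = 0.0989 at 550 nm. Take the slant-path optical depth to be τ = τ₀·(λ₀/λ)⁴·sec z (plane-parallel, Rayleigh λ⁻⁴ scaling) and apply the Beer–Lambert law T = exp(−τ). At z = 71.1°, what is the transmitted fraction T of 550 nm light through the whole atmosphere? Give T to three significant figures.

0.737

sec 71.1° = 3.0872.
τ = 0.0989 × (550/550)⁴ × 3.0872 = 0.0989 × 1.0000 × 3.0872 = 0.3053.
T = exp(−0.3053) = 0.7369.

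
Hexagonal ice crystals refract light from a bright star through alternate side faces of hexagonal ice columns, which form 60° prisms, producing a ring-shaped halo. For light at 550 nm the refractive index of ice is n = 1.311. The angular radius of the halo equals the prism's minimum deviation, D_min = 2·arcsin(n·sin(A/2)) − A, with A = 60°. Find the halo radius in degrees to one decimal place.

21.9°

n·sin(A/2) = 1.311 × sin 30° = 1.311 × 0.5000 = 0.6555.
D_min = 2·arcsin(0.6555) − 60° = 2 × 40.958° − 60° = 21.915°.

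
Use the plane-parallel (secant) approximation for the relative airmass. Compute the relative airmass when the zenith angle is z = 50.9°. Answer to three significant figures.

1.59

X = sec z = 1/cos 50.9° = 1/0.6307 = 1.5856.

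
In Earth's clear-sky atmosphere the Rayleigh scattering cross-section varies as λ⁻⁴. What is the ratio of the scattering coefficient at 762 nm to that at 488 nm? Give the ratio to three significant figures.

0.168

Rayleigh scattering ∝ λ⁻⁴, so the ratio of coefficients is the inverse fourth power of the wavelength ratio.
σ(762)/σ(488) = (488/762)⁴ = (0.6404)⁴ = 0.1682.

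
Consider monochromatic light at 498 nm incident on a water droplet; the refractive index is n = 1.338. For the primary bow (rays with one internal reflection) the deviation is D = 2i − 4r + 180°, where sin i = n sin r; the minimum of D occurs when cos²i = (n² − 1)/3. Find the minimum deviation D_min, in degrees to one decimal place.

cos²i = (1.79024 − 1)/3 = 0.26341; i = arccos(0.51324) = 59.120°.
sin r = sin 59.120°/1.338 = 0.64144; r = 39.899°.
D_min = 2·59.120° − 4·39.899° + 180° = 138.643°.

138.6°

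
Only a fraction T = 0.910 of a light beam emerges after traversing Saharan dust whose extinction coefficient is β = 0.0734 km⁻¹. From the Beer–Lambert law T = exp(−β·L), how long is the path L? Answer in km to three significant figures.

Beer–Lambert: T = exp(−βL) ⇒ L = −ln(T)/β = −ln(0.910)/0.0734 = 0.0943/0.0734 = 1.285 km.

1.28 km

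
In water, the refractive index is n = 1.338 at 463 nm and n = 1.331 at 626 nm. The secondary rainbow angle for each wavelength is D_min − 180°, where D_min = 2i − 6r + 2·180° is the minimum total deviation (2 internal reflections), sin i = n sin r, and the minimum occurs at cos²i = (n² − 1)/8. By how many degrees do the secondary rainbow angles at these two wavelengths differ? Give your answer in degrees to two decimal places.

1.83°

At 463 nm (n = 1.338): cos²i = 0.09878 → i = 71.682°, r = 45.195°, D_min = 232.193°, rainbow angle = 52.193°.
At 626 nm (n = 1.331): cos²i = 0.09645 → i = 71.907°, r = 45.575°, D_min = 230.365°, rainbow angle = 50.365°.
Angular width = |52.193° − 50.365°| = 1.828°.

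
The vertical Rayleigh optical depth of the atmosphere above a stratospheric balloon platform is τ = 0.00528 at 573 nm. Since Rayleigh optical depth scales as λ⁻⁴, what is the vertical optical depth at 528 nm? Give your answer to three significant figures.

0.00732

τ(528 nm) = τ(573 nm) × (573/528)⁴ = 0.00528 × (1.0852)⁴ = 0.00528 × 1.3870 = 0.0073.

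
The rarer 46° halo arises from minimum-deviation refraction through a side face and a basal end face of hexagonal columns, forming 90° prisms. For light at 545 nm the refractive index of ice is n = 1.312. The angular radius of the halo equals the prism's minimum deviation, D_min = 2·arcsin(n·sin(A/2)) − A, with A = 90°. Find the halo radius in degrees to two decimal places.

46.17°

n·sin(A/2) = 1.312 × sin 45° = 1.312 × 0.7071 = 0.9277.
D_min = 2·arcsin(0.9277) − 90° = 2 × 68.083° − 90° = 46.166°.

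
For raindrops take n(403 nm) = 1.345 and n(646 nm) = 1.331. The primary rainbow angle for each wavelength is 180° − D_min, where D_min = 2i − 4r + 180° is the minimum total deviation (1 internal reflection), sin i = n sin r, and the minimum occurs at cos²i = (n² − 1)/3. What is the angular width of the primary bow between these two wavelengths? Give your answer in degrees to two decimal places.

At 403 nm (n = 1.345): cos²i = 0.26967 → i = 58.715°, r = 39.448°, D_min = 139.635°, rainbow angle = 40.365°.
At 646 nm (n = 1.331): cos²i = 0.25719 → i = 59.527°, r = 40.356°, D_min = 137.630°, rainbow angle = 42.370°.
Angular width = |40.365° − 42.370°| = 2.005°.

2.01°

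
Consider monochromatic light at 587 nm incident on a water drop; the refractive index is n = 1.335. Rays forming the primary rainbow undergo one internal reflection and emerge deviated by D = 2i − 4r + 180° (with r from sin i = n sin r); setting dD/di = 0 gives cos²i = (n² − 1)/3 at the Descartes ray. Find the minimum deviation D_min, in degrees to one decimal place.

cos²i = (1.78222 − 1)/3 = 0.26074; i = arccos(0.51063) = 59.294°.
sin r = sin 59.294°/1.335 = 0.64405; r = 40.094°.
D_min = 2·59.294° − 4·40.094° + 180° = 138.212°.

138.2°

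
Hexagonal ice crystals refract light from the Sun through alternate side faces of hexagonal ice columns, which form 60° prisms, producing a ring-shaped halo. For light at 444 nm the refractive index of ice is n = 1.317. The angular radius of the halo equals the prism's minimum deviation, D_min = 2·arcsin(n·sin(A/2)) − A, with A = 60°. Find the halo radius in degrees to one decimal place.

22.4°

n·sin(A/2) = 1.317 × sin 30° = 1.317 × 0.5000 = 0.6585.
D_min = 2·arcsin(0.6585) − 60° = 2 × 41.186° − 60° = 22.371°.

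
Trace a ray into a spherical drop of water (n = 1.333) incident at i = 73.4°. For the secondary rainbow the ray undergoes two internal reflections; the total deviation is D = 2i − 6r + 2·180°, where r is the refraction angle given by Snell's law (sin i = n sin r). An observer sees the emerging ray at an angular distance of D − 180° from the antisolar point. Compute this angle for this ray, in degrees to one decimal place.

51.0°

sin r = sin 73.4° / 1.333 = 0.9583/1.333 = 0.7189; r = 45.97°.
D = 2·73.4° − 6·45.97° + 2·180° = 146.80° − 275.79° + 360° = 231.01°.
Angle from antisolar point = D − 180° = 51.01°.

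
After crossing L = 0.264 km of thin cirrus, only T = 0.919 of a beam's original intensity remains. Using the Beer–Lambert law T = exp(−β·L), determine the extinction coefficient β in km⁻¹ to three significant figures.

0.320 km⁻¹

Beer–Lambert: T = exp(−βL) ⇒ β = −ln(T)/L = −ln(0.919)/0.264 = 0.0845/0.264 = 0.32 km⁻¹.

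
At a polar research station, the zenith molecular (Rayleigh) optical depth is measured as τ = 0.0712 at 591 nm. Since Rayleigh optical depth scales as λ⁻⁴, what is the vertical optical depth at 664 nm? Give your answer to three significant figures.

τ(664 nm) = τ(591 nm) × (591/664)⁴ = 0.0712 × (0.8901)⁴ = 0.0712 × 0.6276 = 0.0447.

0.0447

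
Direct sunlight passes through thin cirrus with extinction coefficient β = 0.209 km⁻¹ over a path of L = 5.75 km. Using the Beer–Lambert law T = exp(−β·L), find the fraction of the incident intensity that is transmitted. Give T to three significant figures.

τ = β·L = 0.209 × 5.75 = 1.2017.
T = exp(−1.2017) = 0.3007.

0.301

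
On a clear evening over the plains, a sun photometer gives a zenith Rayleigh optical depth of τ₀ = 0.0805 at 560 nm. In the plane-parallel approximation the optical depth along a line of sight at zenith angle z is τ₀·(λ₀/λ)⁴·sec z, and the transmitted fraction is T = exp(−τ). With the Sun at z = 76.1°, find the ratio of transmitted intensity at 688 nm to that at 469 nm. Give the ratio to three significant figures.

1.71

Airmass: sec 76.1° = 4.1627.
τ(688 nm) = 0.0805 × (560/688)⁴ × 4.1627 = 0.0805 × 0.4389 × 4.1627 = 0.1471.
τ(469 nm) = 0.0805 × (560/469)⁴ × 4.1627 = 0.0805 × 2.0326 × 4.1627 = 0.6811.
T(688)/T(469) = exp(τ_B − τ_A) = exp(0.5340) = 1.7058.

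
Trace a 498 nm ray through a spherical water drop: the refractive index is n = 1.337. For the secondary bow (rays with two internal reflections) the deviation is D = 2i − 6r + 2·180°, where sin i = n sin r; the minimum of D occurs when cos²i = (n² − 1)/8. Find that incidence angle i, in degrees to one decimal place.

71.7°

cos²i = (1.337² − 1)/8 = (1.78757 − 1)/8 = 0.09845.
cos i = 0.31376, so i = 71.714°.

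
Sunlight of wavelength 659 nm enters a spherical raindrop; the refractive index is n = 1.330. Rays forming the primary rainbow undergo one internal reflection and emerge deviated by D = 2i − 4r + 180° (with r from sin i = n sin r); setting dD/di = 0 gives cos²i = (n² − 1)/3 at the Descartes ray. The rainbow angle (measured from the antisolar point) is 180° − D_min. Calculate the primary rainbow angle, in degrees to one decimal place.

cos²i = (1.76890 − 1)/3 = 0.25630; i = arccos(0.50626) = 59.585°.
sin r = sin 59.585°/1.330 = 0.64841; r = 40.422°.
D_min = 2·59.585° − 4·40.422° + 180° = 137.484°.
Rainbow angle = 180° − D_min = 42.516°.

42.5°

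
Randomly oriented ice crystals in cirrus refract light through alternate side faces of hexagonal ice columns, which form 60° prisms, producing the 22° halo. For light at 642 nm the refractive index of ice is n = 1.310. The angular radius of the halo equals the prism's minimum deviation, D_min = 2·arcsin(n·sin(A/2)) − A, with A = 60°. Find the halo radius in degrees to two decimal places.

21.84°

n·sin(A/2) = 1.310 × sin 30° = 1.310 × 0.5000 = 0.6550.
D_min = 2·arcsin(0.6550) − 60° = 2 × 40.920° − 60° = 21.839°.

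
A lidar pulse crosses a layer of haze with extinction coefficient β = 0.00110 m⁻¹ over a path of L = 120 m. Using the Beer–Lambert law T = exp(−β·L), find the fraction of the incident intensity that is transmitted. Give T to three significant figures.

τ = β·L = 0.00110 × 120 = 0.1320.
T = exp(−0.1320) = 0.8763.

0.876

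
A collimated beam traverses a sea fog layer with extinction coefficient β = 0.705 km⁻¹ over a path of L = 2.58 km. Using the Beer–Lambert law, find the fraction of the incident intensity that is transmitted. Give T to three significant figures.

0.162

τ = β·L = 0.705 × 2.58 = 1.8189.
T = exp(−1.8189) = 0.1622.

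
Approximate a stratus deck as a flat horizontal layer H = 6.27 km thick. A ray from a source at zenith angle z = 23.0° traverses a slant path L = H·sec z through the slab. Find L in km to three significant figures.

sec z = 1/cos 23.0° = 1.0864.
L = 6.27 × 1.0864 = 6.811 km.

6.81 km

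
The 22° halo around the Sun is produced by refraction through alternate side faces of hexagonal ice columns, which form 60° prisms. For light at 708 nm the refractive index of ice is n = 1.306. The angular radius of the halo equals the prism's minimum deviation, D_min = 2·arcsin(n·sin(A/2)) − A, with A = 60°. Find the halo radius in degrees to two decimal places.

21.54°

n·sin(A/2) = 1.306 × sin 30° = 1.306 × 0.5000 = 0.6530.
D_min = 2·arcsin(0.6530) − 60° = 2 × 40.768° − 60° = 21.536°.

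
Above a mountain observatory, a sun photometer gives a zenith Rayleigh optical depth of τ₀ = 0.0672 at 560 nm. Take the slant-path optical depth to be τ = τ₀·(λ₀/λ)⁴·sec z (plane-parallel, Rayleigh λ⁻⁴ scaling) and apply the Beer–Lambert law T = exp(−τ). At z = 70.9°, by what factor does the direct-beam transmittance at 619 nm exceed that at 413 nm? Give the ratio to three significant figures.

Airmass: sec 70.9° = 3.0561.
τ(619 nm) = 0.0672 × (560/619)⁴ × 3.0561 = 0.0672 × 0.6699 × 3.0561 = 0.1376.
τ(413 nm) = 0.0672 × (560/413)⁴ × 3.0561 = 0.0672 × 3.3803 × 3.0561 = 0.6942.
T(619)/T(413) = exp(τ_B − τ_A) = exp(0.5566) = 1.7448.

1.74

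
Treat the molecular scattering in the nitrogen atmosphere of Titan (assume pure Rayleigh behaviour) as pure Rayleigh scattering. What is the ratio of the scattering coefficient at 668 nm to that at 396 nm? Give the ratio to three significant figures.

0.124

Rayleigh scattering ∝ λ⁻⁴, so the ratio of coefficients is the inverse fourth power of the wavelength ratio.
σ(668)/σ(396) = (396/668)⁴ = (0.5928)⁴ = 0.1235.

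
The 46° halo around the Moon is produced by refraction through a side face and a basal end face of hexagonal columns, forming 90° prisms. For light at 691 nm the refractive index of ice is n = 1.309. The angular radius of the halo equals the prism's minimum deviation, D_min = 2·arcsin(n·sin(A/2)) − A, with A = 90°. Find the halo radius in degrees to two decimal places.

45.52°

n·sin(A/2) = 1.309 × sin 45° = 1.309 × 0.7071 = 0.9256.
D_min = 2·arcsin(0.9256) − 90° = 2 × 67.759° − 90° = 45.519°.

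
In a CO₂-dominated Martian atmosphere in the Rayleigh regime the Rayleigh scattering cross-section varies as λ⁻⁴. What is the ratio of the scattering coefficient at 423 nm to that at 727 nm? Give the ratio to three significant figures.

8.73

Rayleigh scattering ∝ λ⁻⁴, so the ratio of coefficients is the inverse fourth power of the wavelength ratio.
σ(423)/σ(727) = (727/423)⁴ = (1.7187)⁴ = 8.725.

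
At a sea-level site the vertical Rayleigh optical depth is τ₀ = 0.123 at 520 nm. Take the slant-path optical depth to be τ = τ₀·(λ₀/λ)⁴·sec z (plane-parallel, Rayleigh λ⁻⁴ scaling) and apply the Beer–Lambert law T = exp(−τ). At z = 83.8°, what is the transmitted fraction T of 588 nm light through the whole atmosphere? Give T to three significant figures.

0.498

sec 83.8° = 9.2593.
τ = 0.123 × (520/588)⁴ × 9.2593 = 0.123 × 0.6117 × 9.2593 = 0.6966.
T = exp(−0.6966) = 0.4983.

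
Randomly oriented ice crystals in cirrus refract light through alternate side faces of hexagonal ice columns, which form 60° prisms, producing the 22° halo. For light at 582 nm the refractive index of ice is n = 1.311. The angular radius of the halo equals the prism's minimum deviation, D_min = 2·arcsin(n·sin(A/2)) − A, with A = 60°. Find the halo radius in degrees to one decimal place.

n·sin(A/2) = 1.311 × sin 30° = 1.311 × 0.5000 = 0.6555.
D_min = 2·arcsin(0.6555) − 60° = 2 × 40.958° − 60° = 21.915°.

21.9°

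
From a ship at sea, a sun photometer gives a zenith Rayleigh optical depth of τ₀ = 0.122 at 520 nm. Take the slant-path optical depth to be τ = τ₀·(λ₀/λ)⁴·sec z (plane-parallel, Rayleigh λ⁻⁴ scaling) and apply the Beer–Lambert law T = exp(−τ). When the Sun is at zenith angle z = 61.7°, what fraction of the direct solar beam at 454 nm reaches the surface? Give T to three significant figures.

0.642

sec 61.7° = 2.1093.
τ = 0.122 × (520/454)⁴ × 2.1093 = 0.122 × 1.7210 × 2.1093 = 0.4429.
T = exp(−0.4429) = 0.6422.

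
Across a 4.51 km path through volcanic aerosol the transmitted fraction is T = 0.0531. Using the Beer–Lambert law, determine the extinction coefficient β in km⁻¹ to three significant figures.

Beer–Lambert: T = exp(−βL) ⇒ β = −ln(T)/L = −ln(0.0531)/4.51 = 2.9356/4.51 = 0.6509 km⁻¹.

0.651 km⁻¹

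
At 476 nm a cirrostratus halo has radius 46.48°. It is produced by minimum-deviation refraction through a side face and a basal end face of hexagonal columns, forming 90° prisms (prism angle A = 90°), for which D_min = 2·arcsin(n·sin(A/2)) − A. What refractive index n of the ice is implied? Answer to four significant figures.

1.313

Rearranging: n = sin((D_min + A)/2) / sin(A/2).
(D_min + A)/2 = (46.48° + 90°)/2 = 68.240°.
n = sin 68.240° / sin 45° = 0.9287 / 0.7071 = 1.3134.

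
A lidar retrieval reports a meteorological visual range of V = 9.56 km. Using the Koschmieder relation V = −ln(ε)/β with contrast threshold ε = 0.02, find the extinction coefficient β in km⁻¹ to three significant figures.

0.409 km⁻¹

β = −ln(0.02) / V = 3.912 / 9.56 = 0.4092 km⁻¹.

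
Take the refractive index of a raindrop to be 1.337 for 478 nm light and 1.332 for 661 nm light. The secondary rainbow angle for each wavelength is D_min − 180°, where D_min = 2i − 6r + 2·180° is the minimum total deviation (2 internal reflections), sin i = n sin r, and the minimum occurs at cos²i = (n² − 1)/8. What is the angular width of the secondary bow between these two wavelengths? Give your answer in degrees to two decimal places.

At 478 nm (n = 1.337): cos²i = 0.09845 → i = 71.714°, r = 45.249°, D_min = 231.934°, rainbow angle = 51.934°.
At 661 nm (n = 1.332): cos²i = 0.09678 → i = 71.875°, r = 45.520°, D_min = 230.628°, rainbow angle = 50.628°.
Angular width = |51.934° − 50.628°| = 1.305°.

1.31°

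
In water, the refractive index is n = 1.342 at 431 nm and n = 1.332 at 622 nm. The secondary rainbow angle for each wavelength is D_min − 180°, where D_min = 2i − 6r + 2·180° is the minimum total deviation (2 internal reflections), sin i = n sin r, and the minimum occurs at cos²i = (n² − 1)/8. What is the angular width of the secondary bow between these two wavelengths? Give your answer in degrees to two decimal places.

2.59°

At 431 nm (n = 1.342): cos²i = 0.10012 → i = 71.554°, r = 44.981°, D_min = 233.222°, rainbow angle = 53.222°.
At 622 nm (n = 1.332): cos²i = 0.09678 → i = 71.875°, r = 45.520°, D_min = 230.628°, rainbow angle = 50.628°.
Angular width = |53.222° − 50.628°| = 2.594°.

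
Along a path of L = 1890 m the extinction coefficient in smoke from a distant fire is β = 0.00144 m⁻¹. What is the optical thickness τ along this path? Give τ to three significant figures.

2.72

τ = β·L = 0.00144 × 1890 = 2.7216.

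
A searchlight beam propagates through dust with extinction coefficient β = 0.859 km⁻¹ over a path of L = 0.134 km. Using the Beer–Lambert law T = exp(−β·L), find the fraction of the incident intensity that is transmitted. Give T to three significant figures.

0.891

τ = β·L = 0.859 × 0.134 = 0.1151.
T = exp(−0.1151) = 0.8913.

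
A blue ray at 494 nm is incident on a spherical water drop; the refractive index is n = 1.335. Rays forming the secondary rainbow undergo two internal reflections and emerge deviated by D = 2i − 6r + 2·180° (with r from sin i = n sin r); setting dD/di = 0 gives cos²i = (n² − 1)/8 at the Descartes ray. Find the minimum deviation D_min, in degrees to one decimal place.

231.4°

cos²i = (1.78222 − 1)/8 = 0.09778; i = arccos(0.31269) = 71.778°.
sin r = sin 71.778°/1.335 = 0.71150; r = 45.357°.
D_min = 2·71.778° − 6·45.357° + 360° = 231.414°.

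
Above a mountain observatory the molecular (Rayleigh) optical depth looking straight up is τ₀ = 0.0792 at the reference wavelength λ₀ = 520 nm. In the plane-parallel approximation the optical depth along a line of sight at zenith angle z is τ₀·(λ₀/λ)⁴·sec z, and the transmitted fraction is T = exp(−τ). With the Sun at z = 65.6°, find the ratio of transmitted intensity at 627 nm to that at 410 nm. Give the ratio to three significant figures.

Airmass: sec 65.6° = 2.4207.
τ(627 nm) = 0.0792 × (520/627)⁴ × 2.4207 = 0.0792 × 0.4731 × 2.4207 = 0.0907.
τ(410 nm) = 0.0792 × (520/410)⁴ × 2.4207 = 0.0792 × 2.5875 × 2.4207 = 0.4961.
T(627)/T(410) = exp(τ_B − τ_A) = exp(0.4054) = 1.4999.

1.50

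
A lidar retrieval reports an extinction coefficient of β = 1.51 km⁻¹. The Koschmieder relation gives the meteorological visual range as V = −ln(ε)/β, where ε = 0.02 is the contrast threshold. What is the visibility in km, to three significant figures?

V = −ln(0.02) / 1.51 = 3.912 / 1.51 = 2.5907 km.

2.59 km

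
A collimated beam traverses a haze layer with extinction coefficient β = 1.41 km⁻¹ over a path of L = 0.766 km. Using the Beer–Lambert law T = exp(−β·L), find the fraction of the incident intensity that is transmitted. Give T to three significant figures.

0.340

τ = β·L = 1.41 × 0.766 = 1.0801.
T = exp(−1.0801) = 0.3396.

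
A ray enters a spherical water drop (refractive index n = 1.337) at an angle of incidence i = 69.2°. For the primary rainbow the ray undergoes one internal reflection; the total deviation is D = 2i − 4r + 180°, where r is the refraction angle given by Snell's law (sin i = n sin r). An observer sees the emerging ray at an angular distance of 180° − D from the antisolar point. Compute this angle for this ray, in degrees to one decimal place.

sin r = sin 69.2° / 1.337 = 0.9348/1.337 = 0.6992; r = 44.36°.
D = 2·69.2° − 4·44.36° + 180° = 138.40° − 177.45° + 180° = 140.95°.
Angle from antisolar point = 180° − D = 39.05°.

39.1°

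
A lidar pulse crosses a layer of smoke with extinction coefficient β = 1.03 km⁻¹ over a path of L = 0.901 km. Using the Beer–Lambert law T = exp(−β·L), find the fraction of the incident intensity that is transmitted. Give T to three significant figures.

τ = β·L = 1.03 × 0.901 = 0.9280.
T = exp(−0.9280) = 0.3953.

0.395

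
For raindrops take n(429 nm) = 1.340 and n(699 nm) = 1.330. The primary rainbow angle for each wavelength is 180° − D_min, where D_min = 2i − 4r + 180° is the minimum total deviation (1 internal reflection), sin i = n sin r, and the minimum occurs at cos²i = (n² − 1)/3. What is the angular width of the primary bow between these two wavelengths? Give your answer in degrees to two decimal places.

1.45°

At 429 nm (n = 1.340): cos²i = 0.26520 → i = 59.004°, r = 39.770°, D_min = 138.929°, rainbow angle = 41.071°.
At 699 nm (n = 1.330): cos²i = 0.25630 → i = 59.585°, r = 40.422°, D_min = 137.484°, rainbow angle = 42.516°.
Angular width = |41.071° − 42.516°| = 1.445°.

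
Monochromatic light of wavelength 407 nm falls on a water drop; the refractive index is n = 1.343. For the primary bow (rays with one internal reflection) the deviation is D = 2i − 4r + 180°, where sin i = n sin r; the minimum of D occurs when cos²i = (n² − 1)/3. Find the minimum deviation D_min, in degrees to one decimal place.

cos²i = (1.80365 − 1)/3 = 0.26788; i = arccos(0.51757) = 58.830°.
sin r = sin 58.830°/1.343 = 0.63711; r = 39.577°.
D_min = 2·58.830° − 4·39.577° + 180° = 139.354°.

139.4°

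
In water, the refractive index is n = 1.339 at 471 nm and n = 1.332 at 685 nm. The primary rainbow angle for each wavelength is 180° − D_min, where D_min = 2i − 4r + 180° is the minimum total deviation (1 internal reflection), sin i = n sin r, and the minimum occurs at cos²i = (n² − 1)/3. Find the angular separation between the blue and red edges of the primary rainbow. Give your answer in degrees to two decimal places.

At 471 nm (n = 1.339): cos²i = 0.26431 → i = 59.062°, r = 39.834°, D_min = 138.786°, rainbow angle = 41.214°.
At 685 nm (n = 1.332): cos²i = 0.25807 → i = 59.469°, r = 40.290°, D_min = 137.776°, rainbow angle = 42.224°.
Angular width = |41.214° − 42.224°| = 1.010°.

1.01°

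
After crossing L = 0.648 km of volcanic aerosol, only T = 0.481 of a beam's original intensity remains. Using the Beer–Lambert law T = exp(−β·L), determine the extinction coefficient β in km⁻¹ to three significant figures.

1.13 km⁻¹

Beer–Lambert: T = exp(−βL) ⇒ β = −ln(T)/L = −ln(0.481)/0.648 = 0.7319/0.648 = 1.129 km⁻¹.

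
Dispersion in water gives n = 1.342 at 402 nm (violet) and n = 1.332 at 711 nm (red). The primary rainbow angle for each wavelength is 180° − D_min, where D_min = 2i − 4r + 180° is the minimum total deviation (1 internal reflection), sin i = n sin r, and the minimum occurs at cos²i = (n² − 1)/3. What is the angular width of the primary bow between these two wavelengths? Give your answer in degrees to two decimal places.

1.44°

At 402 nm (n = 1.342): cos²i = 0.26699 → i = 58.888°, r = 39.641°, D_min = 139.213°, rainbow angle = 40.787°.
At 711 nm (n = 1.332): cos²i = 0.25807 → i = 59.469°, r = 40.290°, D_min = 137.776°, rainbow angle = 42.224°.
Angular width = |40.787° − 42.224°| = 1.437°.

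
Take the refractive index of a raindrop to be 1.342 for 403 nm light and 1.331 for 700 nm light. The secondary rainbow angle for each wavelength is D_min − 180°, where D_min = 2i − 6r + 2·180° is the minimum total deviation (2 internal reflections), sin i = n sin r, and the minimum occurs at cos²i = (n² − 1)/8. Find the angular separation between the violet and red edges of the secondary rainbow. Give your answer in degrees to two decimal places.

At 403 nm (n = 1.342): cos²i = 0.10012 → i = 71.554°, r = 44.981°, D_min = 233.222°, rainbow angle = 53.222°.
At 700 nm (n = 1.331): cos²i = 0.09645 → i = 71.907°, r = 45.575°, D_min = 230.365°, rainbow angle = 50.365°.
Angular width = |53.222° − 50.365°| = 2.857°.

2.86°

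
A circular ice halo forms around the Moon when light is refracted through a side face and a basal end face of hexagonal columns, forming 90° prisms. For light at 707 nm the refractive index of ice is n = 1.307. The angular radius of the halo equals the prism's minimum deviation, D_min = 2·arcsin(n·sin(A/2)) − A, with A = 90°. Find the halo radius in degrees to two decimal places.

45.09°

n·sin(A/2) = 1.307 × sin 45° = 1.307 × 0.7071 = 0.9242.
D_min = 2·arcsin(0.9242) − 90° = 2 × 67.546° − 90° = 45.093°.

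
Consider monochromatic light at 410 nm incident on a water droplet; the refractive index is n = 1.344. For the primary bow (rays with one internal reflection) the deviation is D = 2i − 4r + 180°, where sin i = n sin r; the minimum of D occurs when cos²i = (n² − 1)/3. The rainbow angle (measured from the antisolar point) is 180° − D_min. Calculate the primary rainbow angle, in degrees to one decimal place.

cos²i = (1.80634 − 1)/3 = 0.26878; i = arccos(0.51844) = 58.772°.
sin r = sin 58.772°/1.344 = 0.63625; r = 39.512°.
D_min = 2·58.772° − 4·39.512° + 180° = 139.495°.
Rainbow angle = 180° − D_min = 40.505°.

40.5°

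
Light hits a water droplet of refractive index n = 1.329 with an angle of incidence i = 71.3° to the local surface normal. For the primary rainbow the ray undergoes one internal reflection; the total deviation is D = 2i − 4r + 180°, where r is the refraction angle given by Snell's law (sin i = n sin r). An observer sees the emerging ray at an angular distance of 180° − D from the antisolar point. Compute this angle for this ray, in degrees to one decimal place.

sin r = sin 71.3° / 1.329 = 0.9472/1.329 = 0.7127; r = 45.46°.
D = 2·71.3° − 4·45.46° + 180° = 142.60° − 181.83° + 180° = 140.77°.
Angle from antisolar point = 180° − D = 39.23°.

39.2°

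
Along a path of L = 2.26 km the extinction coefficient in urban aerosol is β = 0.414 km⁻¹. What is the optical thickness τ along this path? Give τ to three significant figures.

0.936

τ = β·L = 0.414 × 2.26 = 0.9356.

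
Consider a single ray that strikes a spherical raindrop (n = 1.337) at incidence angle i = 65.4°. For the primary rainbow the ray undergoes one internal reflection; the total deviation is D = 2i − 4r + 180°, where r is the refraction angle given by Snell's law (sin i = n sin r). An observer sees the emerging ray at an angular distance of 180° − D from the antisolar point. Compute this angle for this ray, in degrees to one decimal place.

sin r = sin 65.4° / 1.337 = 0.9092/1.337 = 0.6801; r = 42.85°.
D = 2·65.4° − 4·42.85° + 180° = 130.80° − 171.39° + 180° = 139.41°.
Angle from antisolar point = 180° − D = 40.59°.

40.6°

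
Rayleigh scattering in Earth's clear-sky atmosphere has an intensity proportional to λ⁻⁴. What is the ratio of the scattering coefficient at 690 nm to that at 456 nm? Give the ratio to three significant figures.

Rayleigh scattering ∝ λ⁻⁴, so the ratio of coefficients is the inverse fourth power of the wavelength ratio.
σ(690)/σ(456) = (456/690)⁴ = (0.6609)⁴ = 0.1907.

0.191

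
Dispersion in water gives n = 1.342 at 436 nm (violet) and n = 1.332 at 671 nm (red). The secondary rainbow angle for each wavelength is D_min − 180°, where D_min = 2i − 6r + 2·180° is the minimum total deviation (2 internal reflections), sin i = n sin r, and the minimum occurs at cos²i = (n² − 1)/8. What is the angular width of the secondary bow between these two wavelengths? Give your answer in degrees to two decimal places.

At 436 nm (n = 1.342): cos²i = 0.10012 → i = 71.554°, r = 44.981°, D_min = 233.222°, rainbow angle = 53.222°.
At 671 nm (n = 1.332): cos²i = 0.09678 → i = 71.875°, r = 45.520°, D_min = 230.628°, rainbow angle = 50.628°.
Angular width = |53.222° − 50.628°| = 2.594°.

2.59°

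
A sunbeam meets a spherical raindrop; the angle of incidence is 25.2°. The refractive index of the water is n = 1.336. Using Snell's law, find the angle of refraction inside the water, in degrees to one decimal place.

Snell: sin θ_r = sin θ_i / n = sin 25.2° / 1.336 = 0.4258 / 1.336 = 0.3187.
θ_r = arcsin(0.3187) = 18.58°.

18.6°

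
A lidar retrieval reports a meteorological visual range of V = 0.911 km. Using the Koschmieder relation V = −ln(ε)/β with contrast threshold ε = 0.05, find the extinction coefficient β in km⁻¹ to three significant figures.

3.29 km⁻¹

β = −ln(0.05) / V = 2.996 / 0.911 = 3.2884 km⁻¹.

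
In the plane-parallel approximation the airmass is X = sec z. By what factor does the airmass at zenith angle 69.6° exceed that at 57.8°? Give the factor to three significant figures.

1.53

X(69.6°)/X(57.8°) = sec 69.6° / sec 57.8° = cos 57.8° / cos 69.6° = 0.5329/0.3486 = 1.5287.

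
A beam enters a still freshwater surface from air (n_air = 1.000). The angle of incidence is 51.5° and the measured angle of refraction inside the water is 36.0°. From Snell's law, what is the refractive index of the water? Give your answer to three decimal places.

1.331

n = sin θ_i / sin θ_r = sin 51.5° / sin 36.0° = 0.7826 / 0.5878 = 1.3315.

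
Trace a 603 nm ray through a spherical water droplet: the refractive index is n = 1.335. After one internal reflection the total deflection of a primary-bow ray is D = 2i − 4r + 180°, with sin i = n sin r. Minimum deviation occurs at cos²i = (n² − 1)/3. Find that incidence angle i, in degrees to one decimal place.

59.3°

cos²i = (1.335² − 1)/3 = (1.78222 − 1)/3 = 0.26074.
cos i = 0.51063, so i = 59.294°.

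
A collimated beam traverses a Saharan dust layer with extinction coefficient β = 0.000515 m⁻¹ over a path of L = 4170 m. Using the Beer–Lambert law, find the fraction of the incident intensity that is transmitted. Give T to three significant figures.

τ = β·L = 0.000515 × 4170 = 2.1476.
T = exp(−2.1476) = 0.1168.

0.117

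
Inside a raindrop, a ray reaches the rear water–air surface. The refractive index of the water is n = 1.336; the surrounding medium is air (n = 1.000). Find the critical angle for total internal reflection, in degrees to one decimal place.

48.5°

sin θ_c = n_air / n = 1.000 / 1.336 = 0.7485.
θ_c = arcsin(0.7485) = 48.46°.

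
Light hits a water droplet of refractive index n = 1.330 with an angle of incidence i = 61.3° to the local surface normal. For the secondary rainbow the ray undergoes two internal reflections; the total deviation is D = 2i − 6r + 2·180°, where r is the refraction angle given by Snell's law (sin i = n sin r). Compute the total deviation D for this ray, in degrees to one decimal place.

235.0°

sin r = sin 61.3° / 1.330 = 0.8771/1.330 = 0.6595; r = 41.26°.
D = 2·61.3° − 6·41.26° + 2·180° = 122.60° − 247.57° + 360° = 235.03°.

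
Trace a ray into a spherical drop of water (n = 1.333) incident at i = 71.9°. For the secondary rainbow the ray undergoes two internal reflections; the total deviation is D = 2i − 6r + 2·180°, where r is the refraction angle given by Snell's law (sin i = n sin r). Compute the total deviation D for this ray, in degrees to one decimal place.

sin r = sin 71.9° / 1.333 = 0.9505/1.333 = 0.7131; r = 45.48°.
D = 2·71.9° − 6·45.48° + 2·180° = 143.80° − 272.91° + 360° = 230.89°.

230.9°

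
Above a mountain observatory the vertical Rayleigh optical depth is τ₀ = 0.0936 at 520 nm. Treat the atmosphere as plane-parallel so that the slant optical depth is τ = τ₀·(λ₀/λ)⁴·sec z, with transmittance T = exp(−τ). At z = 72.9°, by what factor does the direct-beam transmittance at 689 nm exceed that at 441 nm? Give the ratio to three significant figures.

1.67

Airmass: sec 72.9° = 3.4009.
τ(689 nm) = 0.0936 × (520/689)⁴ × 3.4009 = 0.0936 × 0.3244 × 3.4009 = 0.1033.
τ(441 nm) = 0.0936 × (520/441)⁴ × 3.4009 = 0.0936 × 1.9331 × 3.4009 = 0.6154.
T(689)/T(441) = exp(τ_B − τ_A) = exp(0.5121) = 1.6688.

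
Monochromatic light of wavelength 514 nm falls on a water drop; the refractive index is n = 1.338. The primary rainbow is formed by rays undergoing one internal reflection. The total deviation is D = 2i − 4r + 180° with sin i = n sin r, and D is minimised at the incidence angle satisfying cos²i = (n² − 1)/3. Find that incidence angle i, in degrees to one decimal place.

cos²i = (1.338² − 1)/3 = (1.79024 − 1)/3 = 0.26341.
cos i = 0.51324, so i = 59.120°.

59.1°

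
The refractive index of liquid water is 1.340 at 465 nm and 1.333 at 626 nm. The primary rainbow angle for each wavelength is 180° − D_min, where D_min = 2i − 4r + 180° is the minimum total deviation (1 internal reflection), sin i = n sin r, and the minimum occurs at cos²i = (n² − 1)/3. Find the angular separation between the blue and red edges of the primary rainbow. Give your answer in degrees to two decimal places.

1.01°

At 465 nm (n = 1.340): cos²i = 0.26520 → i = 59.004°, r = 39.770°, D_min = 138.929°, rainbow angle = 41.071°.
At 626 nm (n = 1.333): cos²i = 0.25896 → i = 59.410°, r = 40.225°, D_min = 137.922°, rainbow angle = 42.078°.
Angular width = |41.071° − 42.078°| = 1.007°.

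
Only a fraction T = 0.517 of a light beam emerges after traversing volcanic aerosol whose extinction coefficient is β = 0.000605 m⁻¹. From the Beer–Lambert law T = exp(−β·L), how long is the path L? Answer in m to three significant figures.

Beer–Lambert: T = exp(−βL) ⇒ L = −ln(T)/β = −ln(0.517)/0.000605 = 0.6597/0.000605 = 1090 m.

1090 m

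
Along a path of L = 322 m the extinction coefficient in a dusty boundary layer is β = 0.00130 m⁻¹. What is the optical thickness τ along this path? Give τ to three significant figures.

τ = β·L = 0.00130 × 322 = 0.4186.

0.419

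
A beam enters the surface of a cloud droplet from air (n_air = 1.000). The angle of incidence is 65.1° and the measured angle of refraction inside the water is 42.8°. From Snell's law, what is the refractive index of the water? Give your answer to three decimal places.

1.335

n = sin θ_i / sin θ_r = sin 65.1° / sin 42.8° = 0.9070 / 0.6794 = 1.3350.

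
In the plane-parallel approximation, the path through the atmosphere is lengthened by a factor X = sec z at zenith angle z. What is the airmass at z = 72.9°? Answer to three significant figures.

X = sec z = 1/cos 72.9° = 1/0.2940 = 3.4009.

3.40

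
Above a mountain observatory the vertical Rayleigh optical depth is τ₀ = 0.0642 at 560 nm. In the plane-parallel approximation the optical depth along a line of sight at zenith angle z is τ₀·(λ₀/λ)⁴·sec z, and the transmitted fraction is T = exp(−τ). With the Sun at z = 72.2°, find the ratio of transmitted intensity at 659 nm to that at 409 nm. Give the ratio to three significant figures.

Airmass: sec 72.2° = 3.2712.
τ(659 nm) = 0.0642 × (560/659)⁴ × 3.2712 = 0.0642 × 0.5214 × 3.2712 = 0.1095.
τ(409 nm) = 0.0642 × (560/409)⁴ × 3.2712 = 0.0642 × 3.5145 × 3.2712 = 0.7381.
T(659)/T(409) = exp(τ_B − τ_A) = exp(0.6286) = 1.8749.

1.87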